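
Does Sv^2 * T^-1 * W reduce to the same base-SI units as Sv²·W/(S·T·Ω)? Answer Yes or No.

Left side:
  Sv = m²·s⁻².
  So Sv² = m⁴·s⁻⁴.
  T = kg·s⁻²·A⁻¹.
  So T⁻¹ = kg⁻¹·s²·A.
  W = kg·m²·s⁻³.
  Combining: Sv²·T⁻¹·W = (m⁴·s⁻⁴) · (kg⁻¹·s²·A) · (kg·m²·s⁻³) = m⁶·s⁻⁵·A.
Right side:
  Sv = m²·s⁻².
  So Sv² = m⁴·s⁻⁴.
  S = kg⁻¹·m⁻²·s³·A².
  So S⁻¹ = kg·m²·s⁻³·A⁻².
  T = kg·s⁻²·A⁻¹.
  So T⁻¹ = kg⁻¹·s²·A.
  W = kg·m²·s⁻³.
  Ω = kg·m²·s⁻³·A⁻².
  So Ω⁻¹ = kg⁻¹·m⁻²·s³·A².
  Combining: Sv²·S⁻¹·T⁻¹·W·Ω⁻¹ = (m⁴·s⁻⁴) · (kg·m²·s⁻³·A⁻²) · (kg⁻¹·s²·A) · (kg·m²·s⁻³) · (kg⁻¹·m⁻²·s³·A²) = m⁶·s⁻⁵·A.
Both reduce to m⁶·s⁻⁵·A.

Yes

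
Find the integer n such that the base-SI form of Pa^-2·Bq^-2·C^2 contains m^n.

2

Pa = N/m² (pressure = force per area),
    = kg·m⁻¹·s⁻².
So Pa⁻² = kg⁻²·m²·s⁴.
Bq = 1/s = s⁻¹ (activity is decays per second).
So Bq⁻² = s².
C = A·s = s·A (charge = current × time).
So C² = s²·A².
Combining: Pa⁻²·Bq⁻²·C² = (kg⁻²·m²·s⁴) · s² · (s²·A²) = kg⁻²·m²·s⁸·A².
The exponent of m is 2.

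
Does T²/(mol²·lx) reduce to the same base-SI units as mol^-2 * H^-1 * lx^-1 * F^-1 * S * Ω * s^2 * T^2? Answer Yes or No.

Left side:
  lx = lm/m² (illuminance = luminous flux per area),
      = m⁻²·cd.
  So lx⁻¹ = m²·cd⁻¹.
  T = Wb/m² (flux density = flux per area),
      = kg·s⁻²·A⁻¹.
  So T² = kg²·s⁻⁴·A⁻².
  Combining: mol⁻²·lx⁻¹·T² = mol⁻² · (m²·cd⁻¹) · (kg²·s⁻⁴·A⁻²) = kg²·m²·s⁻⁴·A⁻²·mol⁻²·cd⁻¹.
Right side:
  H = Wb/A (inductance = flux per current),
      = kg·m²·s⁻²·A⁻².
  So H⁻¹ = kg⁻¹·m⁻²·s²·A².
  lx = lm/m² (illuminance = luminous flux per area),
      = m⁻²·cd.
  So lx⁻¹ = m²·cd⁻¹.
  F = C/V (capacitance = charge per voltage),
      = A·s/(kg·m²·s⁻³·A⁻¹) (substituting C and V),
      = kg⁻¹·m⁻²·s⁴·A².
  So F⁻¹ = kg·m²·s⁻⁴·A⁻².
  S = 1/Ω (conductance is reciprocal resistance),
      = kg⁻¹·m⁻²·s³·A².
  Ω = V/A (resistance = voltage per current),
      = kg·m²·s⁻³·A⁻².
  T = Wb/m² (flux density = flux per area),
      = kg·s⁻²·A⁻¹.
  So T² = kg²·s⁻⁴·A⁻².
  Combining: mol⁻²·H⁻¹·lx⁻¹·F⁻¹·S·Ω·s²·T² = mol⁻² · (kg⁻¹·m⁻²·s²·A²) · (m²·cd⁻¹) · (kg·m²·s⁻⁴·A⁻²) · (kg⁻¹·m⁻²·s³·A²) · (kg·m²·s⁻³·A⁻²) · s² · (kg²·s⁻⁴·A⁻²) = kg²·m²·s⁻⁴·A⁻²·mol⁻²·cd⁻¹.
Both reduce to kg²·m²·s⁻⁴·A⁻²·mol⁻²·cd⁻¹.

Yes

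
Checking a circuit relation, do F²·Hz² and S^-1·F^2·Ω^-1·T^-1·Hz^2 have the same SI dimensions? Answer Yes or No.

Left side:
  F = C/V (capacitance = charge per voltage),
      = A·s/(kg·m²·s⁻³·A⁻¹) (substituting C and V),
      = kg⁻¹·m⁻²·s⁴·A².
  So F² = kg⁻²·m⁻⁴·s⁸·A⁴.
  Hz = 1/s = s⁻¹ (frequency is cycles per second).
  So Hz² = s⁻².
  Combining: F²·Hz² = (kg⁻²·m⁻⁴·s⁸·A⁴) · s⁻² = kg⁻²·m⁻⁴·s⁶·A⁴.
Right side:
  S = 1/Ω (conductance is reciprocal resistance),
      = kg⁻¹·m⁻²·s³·A².
  So S⁻¹ = kg·m²·s⁻³·A⁻².
  F = C/V (capacitance = charge per voltage),
      = A·s/(kg·m²·s⁻³·A⁻¹) (substituting C and V),
      = kg⁻¹·m⁻²·s⁴·A².
  So F² = kg⁻²·m⁻⁴·s⁸·A⁴.
  Ω = V/A (resistance = voltage per current),
      = kg·m²·s⁻³·A⁻².
  So Ω⁻¹ = kg⁻¹·m⁻²·s³·A².
  T = Wb/m² (flux density = flux per area),
      = kg·s⁻²·A⁻¹.
  So T⁻¹ = kg⁻¹·s²·A.
  Hz = 1/s = s⁻¹ (frequency is cycles per second).
  So Hz² = s⁻².
  Combining: S⁻¹·F²·Ω⁻¹·T⁻¹·Hz² = (kg·m²·s⁻³·A⁻²) · (kg⁻²·m⁻⁴·s⁸·A⁴) · (kg⁻¹·m⁻²·s³·A²) · (kg⁻¹·s²·A) · s⁻² = kg⁻³·m⁻⁴·s⁸·A⁵.
Left is kg⁻²·m⁻⁴·s⁶·A⁴; right is kg⁻³·m⁻⁴·s⁸·A⁵ — different.

No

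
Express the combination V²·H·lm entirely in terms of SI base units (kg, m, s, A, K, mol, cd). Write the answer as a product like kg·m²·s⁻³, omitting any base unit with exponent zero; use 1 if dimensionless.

V = W/A (potential = power per current),
    = kg·m²·s⁻³·A⁻¹.
So V² = kg²·m⁴·s⁻⁶·A⁻².
H = Wb/A (inductance = flux per current),
    = kg·m²·s⁻²·A⁻².
lm = cd·sr = cd (luminous flux; sr is dimensionless).
Combining: V²·H·lm = (kg²·m⁴·s⁻⁶·A⁻²) · (kg·m²·s⁻²·A⁻²) · cd = kg³·m⁶·s⁻⁸·A⁻⁴·cd.

kg³·m⁶·s⁻⁸·A⁻⁴·cd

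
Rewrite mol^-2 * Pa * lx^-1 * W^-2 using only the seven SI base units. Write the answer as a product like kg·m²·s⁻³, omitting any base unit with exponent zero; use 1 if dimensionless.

kg⁻¹·m⁻³·s⁴·mol⁻²·cd⁻¹

Pa = kg·m⁻¹·s⁻².
lx = m⁻²·cd.
So lx⁻¹ = m²·cd⁻¹.
W = kg·m²·s⁻³.
So W⁻² = kg⁻²·m⁻⁴·s⁶.
Combining: mol⁻²·Pa·lx⁻¹·W⁻² = mol⁻² · (kg·m⁻¹·s⁻²) · (m²·cd⁻¹) · (kg⁻²·m⁻⁴·s⁶) = kg⁻¹·m⁻³·s⁴·mol⁻²·cd⁻¹.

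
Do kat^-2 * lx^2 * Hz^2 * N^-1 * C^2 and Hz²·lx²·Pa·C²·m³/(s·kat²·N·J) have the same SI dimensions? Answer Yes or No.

Left side:
  kat = mol/s = s⁻¹·mol (catalytic activity).
  So kat⁻² = s²·mol⁻².
  lx = lm/m² (illuminance = luminous flux per area),
      = m⁻²·cd.
  So lx² = m⁻⁴·cd².
  Hz = 1/s = s⁻¹ (frequency is cycles per second).
  So Hz² = s⁻².
  N = kg·m/s² = kg·m·s⁻² (force = mass × acceleration).
  So N⁻¹ = kg⁻¹·m⁻¹·s².
  C = A·s = s·A (charge = current × time).
  So C² = s²·A².
  Combining: kat⁻²·lx²·Hz²·N⁻¹·C² = (s²·mol⁻²) · (m⁻⁴·cd²) · s⁻² · (kg⁻¹·m⁻¹·s²) · (s²·A²) = kg⁻¹·m⁻⁵·s⁴·A²·mol⁻²·cd².
Right side:
  Hz = s⁻¹.
  So Hz² = s⁻².
  lx = m⁻²·cd.
  So lx² = m⁻⁴·cd².
  Pa = kg·m⁻¹·s⁻².
  C = s·A.
  So C² = s²·A².
  kat = s⁻¹·mol.
  So kat⁻² = s²·mol⁻².
  N = kg·m·s⁻².
  So N⁻¹ = kg⁻¹·m⁻¹·s².
  J = kg·m²·s⁻².
  So J⁻¹ = kg⁻¹·m⁻²·s².
  Combining: Hz²·lx²·Pa·C²·m³·s⁻¹·kat⁻²·N⁻¹·J⁻¹ = s⁻² · (m⁻⁴·cd²) · (kg·m⁻¹·s⁻²) · (s²·A²) · m³ · s⁻¹ · (s²·mol⁻²) · (kg⁻¹·m⁻¹·s²) · (kg⁻¹·m⁻²·s²) = kg⁻¹·m⁻⁵·s³·A²·mol⁻²·cd².
Left is kg⁻¹·m⁻⁵·s⁴·A²·mol⁻²·cd²; right is kg⁻¹·m⁻⁵·s³·A²·mol⁻²·cd² — different.

No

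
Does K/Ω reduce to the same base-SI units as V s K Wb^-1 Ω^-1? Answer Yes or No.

Yes

Left side:
  Ω = V/A (resistance = voltage per current),
      = kg·m²·s⁻³·A⁻².
  So Ω⁻¹ = kg⁻¹·m⁻²·s³·A².
  Combining: Ω⁻¹·K = (kg⁻¹·m⁻²·s³·A²) · K = kg⁻¹·m⁻²·s³·A²·K.
Right side:
  V = kg·m²·s⁻³·A⁻¹.
  Wb = kg·m²·s⁻²·A⁻¹.
  So Wb⁻¹ = kg⁻¹·m⁻²·s²·A.
  Ω = kg·m²·s⁻³·A⁻².
  So Ω⁻¹ = kg⁻¹·m⁻²·s³·A².
  Combining: V·s·K·Wb⁻¹·Ω⁻¹ = (kg·m²·s⁻³·A⁻¹) · s · K · (kg⁻¹·m⁻²·s²·A) · (kg⁻¹·m⁻²·s³·A²) = kg⁻¹·m⁻²·s³·A²·K.
Both reduce to kg⁻¹·m⁻²·s³·A²·K.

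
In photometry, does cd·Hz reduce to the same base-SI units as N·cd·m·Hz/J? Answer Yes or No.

Yes

Left side:
  Hz = 1/s = s⁻¹ (frequency is cycles per second).
  Combining: cd·Hz = cd · s⁻¹ = s⁻¹·cd.
Right side:
  J = kg·m²·s⁻².
  So J⁻¹ = kg⁻¹·m⁻²·s².
  N = kg·m·s⁻².
  Hz = s⁻¹.
  Combining: J⁻¹·N·cd·m·Hz = (kg⁻¹·m⁻²·s²) · (kg·m·s⁻²) · cd · m · s⁻¹ = s⁻¹·cd.
Both reduce to s⁻¹·cd.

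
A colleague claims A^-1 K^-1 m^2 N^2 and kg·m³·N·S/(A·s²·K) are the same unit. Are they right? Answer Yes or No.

Left side:
  N = kg·m·s⁻².
  So N² = kg²·m²·s⁻⁴.
  Combining: A⁻¹·K⁻¹·m²·N² = A⁻¹ · K⁻¹ · m² · (kg²·m²·s⁻⁴) = kg²·m⁴·s⁻⁴·A⁻¹·K⁻¹.
Right side:
  N = kg·m/s² = kg·m·s⁻² (force = mass × acceleration).
  S = 1/Ω (conductance is reciprocal resistance),
      = kg⁻¹·m⁻²·s³·A².
  Combining: kg·A⁻¹·m³·s⁻²·K⁻¹·N·S = kg · A⁻¹ · m³ · s⁻² · K⁻¹ · (kg·m·s⁻²) · (kg⁻¹·m⁻²·s³·A²) = kg·m²·s⁻¹·A·K⁻¹.
Left is kg²·m⁴·s⁻⁴·A⁻¹·K⁻¹; right is kg·m²·s⁻¹·A·K⁻¹ — different.

No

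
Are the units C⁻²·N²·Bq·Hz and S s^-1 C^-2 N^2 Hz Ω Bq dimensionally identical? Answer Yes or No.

Left side:
  C = s·A.
  So C⁻² = s⁻²·A⁻².
  N = kg·m·s⁻².
  So N² = kg²·m²·s⁻⁴.
  Bq = s⁻¹.
  Hz = s⁻¹.
  Combining: C⁻²·N²·Bq·Hz = (s⁻²·A⁻²) · (kg²·m²·s⁻⁴) · s⁻¹ · s⁻¹ = kg²·m²·s⁻⁸·A⁻².
Right side:
  S = 1/Ω (conductance is reciprocal resistance),
      = kg⁻¹·m⁻²·s³·A².
  C = A·s = s·A (charge = current × time).
  So C⁻² = s⁻²·A⁻².
  N = kg·m/s² = kg·m·s⁻² (force = mass × acceleration).
  So N² = kg²·m²·s⁻⁴.
  Hz = 1/s = s⁻¹ (frequency is cycles per second).
  Ω = V/A (resistance = voltage per current),
      = kg·m²·s⁻³·A⁻².
  Bq = 1/s = s⁻¹ (activity is decays per second).
  Combining: S·s⁻¹·C⁻²·N²·Hz·Ω·Bq = (kg⁻¹·m⁻²·s³·A²) · s⁻¹ · (s⁻²·A⁻²) · (kg²·m²·s⁻⁴) · s⁻¹ · (kg·m²·s⁻³·A⁻²) · s⁻¹ = kg²·m²·s⁻⁹·A⁻².
Left is kg²·m²·s⁻⁸·A⁻²; right is kg²·m²·s⁻⁹·A⁻² — different.

No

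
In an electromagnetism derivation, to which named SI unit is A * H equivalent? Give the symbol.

H = Wb/A (inductance = flux per current),
    = kg·m²·s⁻²·A⁻².
Combining: A·H = A · (kg·m²·s⁻²·A⁻²) = kg·m²·s⁻²·A⁻¹.
kg·m²·s⁻²·A⁻¹ is the base-SI form of the weber.

Wb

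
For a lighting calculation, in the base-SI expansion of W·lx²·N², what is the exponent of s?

-7

W = J/s (power = energy per time),
    = kg·m²·s⁻³.
lx = lm/m² (illuminance = luminous flux per area),
    = m⁻²·cd.
So lx² = m⁻⁴·cd².
N = kg·m/s² = kg·m·s⁻² (force = mass × acceleration).
So N² = kg²·m²·s⁻⁴.
Combining: W·lx²·N² = (kg·m²·s⁻³) · (m⁻⁴·cd²) · (kg²·m²·s⁻⁴) = kg³·s⁻⁷·cd².
The exponent of s is -7.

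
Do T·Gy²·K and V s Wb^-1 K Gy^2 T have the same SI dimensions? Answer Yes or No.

Left side:
  T = Wb/m² (flux density = flux per area),
      = kg·s⁻²·A⁻¹.
  Gy = J/kg (absorbed dose = energy per mass),
      = m²·s⁻².
  So Gy² = m⁴·s⁻⁴.
  Combining: T·Gy²·K = (kg·s⁻²·A⁻¹) · (m⁴·s⁻⁴) · K = kg·m⁴·s⁻⁶·A⁻¹·K.
Right side:
  V = kg·m²·s⁻³·A⁻¹.
  Wb = kg·m²·s⁻²·A⁻¹.
  So Wb⁻¹ = kg⁻¹·m⁻²·s²·A.
  Gy = m²·s⁻².
  So Gy² = m⁴·s⁻⁴.
  T = kg·s⁻²·A⁻¹.
  Combining: V·s·Wb⁻¹·K·Gy²·T = (kg·m²·s⁻³·A⁻¹) · s · (kg⁻¹·m⁻²·s²·A) · K · (m⁴·s⁻⁴) · (kg·s⁻²·A⁻¹) = kg·m⁴·s⁻⁶·A⁻¹·K.
Both reduce to kg·m⁴·s⁻⁶·A⁻¹·K.

Yes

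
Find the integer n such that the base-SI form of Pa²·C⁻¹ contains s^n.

Pa = N/m² (pressure = force per area),
    = kg·m⁻¹·s⁻².
So Pa² = kg²·m⁻²·s⁻⁴.
C = A·s = s·A (charge = current × time).
So C⁻¹ = s⁻¹·A⁻¹.
Combining: Pa²·C⁻¹ = (kg²·m⁻²·s⁻⁴) · (s⁻¹·A⁻¹) = kg²·m⁻²·s⁻⁵·A⁻¹.
The exponent of s is -5.

-5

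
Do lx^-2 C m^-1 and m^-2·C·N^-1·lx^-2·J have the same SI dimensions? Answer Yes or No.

Yes

Left side:
  lx = lm/m² (illuminance = luminous flux per area),
      = m⁻²·cd.
  So lx⁻² = m⁴·cd⁻².
  C = A·s = s·A (charge = current × time).
  Combining: lx⁻²·C·m⁻¹ = (m⁴·cd⁻²) · (s·A) · m⁻¹ = m³·s·A·cd⁻².
Right side:
  C = A·s = s·A (charge = current × time).
  N = kg·m/s² = kg·m·s⁻² (force = mass × acceleration).
  So N⁻¹ = kg⁻¹·m⁻¹·s².
  lx = lm/m² (illuminance = luminous flux per area),
      = m⁻²·cd.
  So lx⁻² = m⁴·cd⁻².
  J = N·m (work = force × distance),
      = kg·m²·s⁻².
  Combining: m⁻²·C·N⁻¹·lx⁻²·J = m⁻² · (s·A) · (kg⁻¹·m⁻¹·s²) · (m⁴·cd⁻²) · (kg·m²·s⁻²) = m³·s·A·cd⁻².
Both reduce to m³·s·A·cd⁻².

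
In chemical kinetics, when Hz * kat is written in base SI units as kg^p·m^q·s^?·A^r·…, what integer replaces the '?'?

Hz = s⁻¹.
kat = s⁻¹·mol.
Combining: Hz·kat = s⁻¹ · (s⁻¹·mol) = s⁻²·mol.
The exponent of s is -2.

-2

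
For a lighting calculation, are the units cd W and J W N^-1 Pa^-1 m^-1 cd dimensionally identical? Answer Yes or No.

No

Left side:
  W = J/s (power = energy per time),
      = kg·m²·s⁻³.
  Combining: cd·W = cd · (kg·m²·s⁻³) = kg·m²·s⁻³·cd.
Right side:
  J = kg·m²·s⁻².
  W = kg·m²·s⁻³.
  N = kg·m·s⁻².
  So N⁻¹ = kg⁻¹·m⁻¹·s².
  Pa = kg·m⁻¹·s⁻².
  So Pa⁻¹ = kg⁻¹·m·s².
  Combining: J·W·N⁻¹·Pa⁻¹·m⁻¹·cd = (kg·m²·s⁻²) · (kg·m²·s⁻³) · (kg⁻¹·m⁻¹·s²) · (kg⁻¹·m·s²) · m⁻¹ · cd = m³·s⁻¹·cd.
Left is kg·m²·s⁻³·cd; right is m³·s⁻¹·cd — different.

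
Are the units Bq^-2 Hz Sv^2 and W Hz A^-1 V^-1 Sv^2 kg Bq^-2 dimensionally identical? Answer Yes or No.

Left side:
  Bq = s⁻¹.
  So Bq⁻² = s².
  Hz = s⁻¹.
  Sv = m²·s⁻².
  So Sv² = m⁴·s⁻⁴.
  Combining: Bq⁻²·Hz·Sv² = s² · s⁻¹ · (m⁴·s⁻⁴) = m⁴·s⁻³.
Right side:
  W = J/s (power = energy per time),
      = kg·m²·s⁻³.
  Hz = 1/s = s⁻¹ (frequency is cycles per second).
  V = W/A (potential = power per current),
      = kg·m²·s⁻³·A⁻¹.
  So V⁻¹ = kg⁻¹·m⁻²·s³·A.
  Sv = J/kg (equivalent dose = energy per mass),
      = m²·s⁻².
  So Sv² = m⁴·s⁻⁴.
  Bq = 1/s = s⁻¹ (activity is decays per second).
  So Bq⁻² = s².
  Combining: W·Hz·A⁻¹·V⁻¹·Sv²·kg·Bq⁻² = (kg·m²·s⁻³) · s⁻¹ · A⁻¹ · (kg⁻¹·m⁻²·s³·A) · (m⁴·s⁻⁴) · kg · s² = kg·m⁴·s⁻³.
Left is m⁴·s⁻³; right is kg·m⁴·s⁻³ — different.

No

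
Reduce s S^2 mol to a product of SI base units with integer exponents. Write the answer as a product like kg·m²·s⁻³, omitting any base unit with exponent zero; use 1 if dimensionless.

S = kg⁻¹·m⁻²·s³·A².
So S² = kg⁻²·m⁻⁴·s⁶·A⁴.
Combining: s·S²·mol = s · (kg⁻²·m⁻⁴·s⁶·A⁴) · mol = kg⁻²·m⁻⁴·s⁷·A⁴·mol.

kg⁻²·m⁻⁴·s⁷·A⁴·mol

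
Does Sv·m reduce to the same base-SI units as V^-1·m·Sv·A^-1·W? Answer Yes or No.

Yes

Left side:
  Sv = m²·s⁻².
  Combining: Sv·m = (m²·s⁻²) · m = m³·s⁻².
Right side:
  V = kg·m²·s⁻³·A⁻¹.
  So V⁻¹ = kg⁻¹·m⁻²·s³·A.
  Sv = m²·s⁻².
  W = kg·m²·s⁻³.
  Combining: V⁻¹·m·Sv·A⁻¹·W = (kg⁻¹·m⁻²·s³·A) · m · (m²·s⁻²) · A⁻¹ · (kg·m²·s⁻³) = m³·s⁻².
Both reduce to m³·s⁻².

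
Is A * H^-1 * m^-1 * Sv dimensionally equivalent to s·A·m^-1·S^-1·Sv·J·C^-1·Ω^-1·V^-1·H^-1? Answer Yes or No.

Left side:
  H = kg·m²·s⁻²·A⁻².
  So H⁻¹ = kg⁻¹·m⁻²·s²·A².
  Sv = m²·s⁻².
  Combining: A·H⁻¹·m⁻¹·Sv = A · (kg⁻¹·m⁻²·s²·A²) · m⁻¹ · (m²·s⁻²) = kg⁻¹·m⁻¹·A³.
Right side:
  S = 1/Ω (conductance is reciprocal resistance),
      = kg⁻¹·m⁻²·s³·A².
  So S⁻¹ = kg·m²·s⁻³·A⁻².
  Sv = J/kg (equivalent dose = energy per mass),
      = m²·s⁻².
  J = N·m (work = force × distance),
      = kg·m²·s⁻².
  C = A·s = s·A (charge = current × time).
  So C⁻¹ = s⁻¹·A⁻¹.
  Ω = V/A (resistance = voltage per current),
      = kg·m²·s⁻³·A⁻².
  So Ω⁻¹ = kg⁻¹·m⁻²·s³·A².
  V = W/A (potential = power per current),
      = kg·m²·s⁻³·A⁻¹.
  So V⁻¹ = kg⁻¹·m⁻²·s³·A.
  H = Wb/A (inductance = flux per current),
      = kg·m²·s⁻²·A⁻².
  So H⁻¹ = kg⁻¹·m⁻²·s²·A².
  Combining: s·A·m⁻¹·S⁻¹·Sv·J·C⁻¹·Ω⁻¹·V⁻¹·H⁻¹ = s · A · m⁻¹ · (kg·m²·s⁻³·A⁻²) · (m²·s⁻²) · (kg·m²·s⁻²) · (s⁻¹·A⁻¹) · (kg⁻¹·m⁻²·s³·A²) · (kg⁻¹·m⁻²·s³·A) · (kg⁻¹·m⁻²·s²·A²) = kg⁻¹·m⁻¹·s·A³.
Left is kg⁻¹·m⁻¹·A³; right is kg⁻¹·m⁻¹·s·A³ — different.

No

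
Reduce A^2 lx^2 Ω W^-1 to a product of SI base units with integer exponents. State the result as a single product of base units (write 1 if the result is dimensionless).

m⁻⁴·cd²

lx = lm/m² (illuminance = luminous flux per area),
    = m⁻²·cd.
So lx² = m⁻⁴·cd².
Ω = V/A (resistance = voltage per current),
    = kg·m²·s⁻³·A⁻².
W = J/s (power = energy per time),
    = kg·m²·s⁻³.
So W⁻¹ = kg⁻¹·m⁻²·s³.
Combining: A²·lx²·Ω·W⁻¹ = A² · (m⁻⁴·cd²) · (kg·m²·s⁻³·A⁻²) · (kg⁻¹·m⁻²·s³) = m⁻⁴·cd².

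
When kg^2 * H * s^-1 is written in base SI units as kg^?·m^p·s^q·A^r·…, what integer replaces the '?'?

H = kg·m²·s⁻²·A⁻².
Combining: kg²·H·s⁻¹ = kg² · (kg·m²·s⁻²·A⁻²) · s⁻¹ = kg³·m²·s⁻³·A⁻².
The exponent of kg is 3.

3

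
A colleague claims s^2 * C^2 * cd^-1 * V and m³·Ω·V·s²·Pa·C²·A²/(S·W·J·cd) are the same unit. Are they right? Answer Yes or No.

Left side:
  C = A·s = s·A (charge = current × time).
  So C² = s²·A².
  V = W/A (potential = power per current),
      = kg·m²·s⁻³·A⁻¹.
  Combining: s²·C²·cd⁻¹·V = s² · (s²·A²) · cd⁻¹ · (kg·m²·s⁻³·A⁻¹) = kg·m²·s·A·cd⁻¹.
Right side:
  Ω = kg·m²·s⁻³·A⁻².
  V = kg·m²·s⁻³·A⁻¹.
  S = kg⁻¹·m⁻²·s³·A².
  So S⁻¹ = kg·m²·s⁻³·A⁻².
  W = kg·m²·s⁻³.
  So W⁻¹ = kg⁻¹·m⁻²·s³.
  Pa = kg·m⁻¹·s⁻².
  J = kg·m²·s⁻².
  So J⁻¹ = kg⁻¹·m⁻²·s².
  C = s·A.
  So C² = s²·A².
  Combining: m³·Ω·V·s²·S⁻¹·W⁻¹·Pa·J⁻¹·C²·cd⁻¹·A² = m³ · (kg·m²·s⁻³·A⁻²) · (kg·m²·s⁻³·A⁻¹) · s² · (kg·m²·s⁻³·A⁻²) · (kg⁻¹·m⁻²·s³) · (kg·m⁻¹·s⁻²) · (kg⁻¹·m⁻²·s²) · (s²·A²) · cd⁻¹ · A² = kg²·m⁴·s⁻²·A⁻¹·cd⁻¹.
Left is kg·m²·s·A·cd⁻¹; right is kg²·m⁴·s⁻²·A⁻¹·cd⁻¹ — different.

No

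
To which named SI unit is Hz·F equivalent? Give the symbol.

S

Hz = 1/s = s⁻¹ (frequency is cycles per second).
F = C/V (capacitance = charge per voltage),
    = A·s/(kg·m²·s⁻³·A⁻¹) (substituting C and V),
    = kg⁻¹·m⁻²·s⁴·A².
Combining: Hz·F = s⁻¹ · (kg⁻¹·m⁻²·s⁴·A²) = kg⁻¹·m⁻²·s³·A².
kg⁻¹·m⁻²·s³·A² is the base-SI form of the siemens.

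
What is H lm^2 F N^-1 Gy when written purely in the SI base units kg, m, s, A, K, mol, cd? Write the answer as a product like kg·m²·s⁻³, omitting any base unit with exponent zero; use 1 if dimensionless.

kg⁻¹·m·s²·cd²

H = Wb/A (inductance = flux per current),
    = kg·m²·s⁻²·A⁻².
lm = cd·sr = cd (luminous flux; sr is dimensionless).
So lm² = cd².
F = C/V (capacitance = charge per voltage),
    = A·s/(kg·m²·s⁻³·A⁻¹) (substituting C and V),
    = kg⁻¹·m⁻²·s⁴·A².
N = kg·m/s² = kg·m·s⁻² (force = mass × acceleration).
So N⁻¹ = kg⁻¹·m⁻¹·s².
Gy = J/kg (absorbed dose = energy per mass),
    = m²·s⁻².
Combining: H·lm²·F·N⁻¹·Gy = (kg·m²·s⁻²·A⁻²) · cd² · (kg⁻¹·m⁻²·s⁴·A²) · (kg⁻¹·m⁻¹·s²) · (m²·s⁻²) = kg⁻¹·m·s²·cd².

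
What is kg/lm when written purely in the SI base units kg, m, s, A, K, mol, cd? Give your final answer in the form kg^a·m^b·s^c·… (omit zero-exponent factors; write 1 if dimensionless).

lm = cd·sr = cd (luminous flux; sr is dimensionless).
So lm⁻¹ = cd⁻¹.
Combining: kg·lm⁻¹ = kg · cd⁻¹ = kg·cd⁻¹.

kg·cd⁻¹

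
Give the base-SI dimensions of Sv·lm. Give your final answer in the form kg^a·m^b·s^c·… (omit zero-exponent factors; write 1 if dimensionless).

m²·s⁻²·cd

Sv = m²·s⁻².
lm = cd.
Combining: Sv·lm = (m²·s⁻²) · cd = m²·s⁻²·cd.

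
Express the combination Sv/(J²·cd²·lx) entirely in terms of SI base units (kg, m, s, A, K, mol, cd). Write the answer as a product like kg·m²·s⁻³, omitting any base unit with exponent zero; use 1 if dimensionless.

Sv = m²·s⁻².
J = kg·m²·s⁻².
So J⁻² = kg⁻²·m⁻⁴·s⁴.
lx = m⁻²·cd.
So lx⁻¹ = m²·cd⁻¹.
Combining: Sv·J⁻²·cd⁻²·lx⁻¹ = (m²·s⁻²) · (kg⁻²·m⁻⁴·s⁴) · cd⁻² · (m²·cd⁻¹) = kg⁻²·s²·cd⁻³.

kg⁻²·s²·cd⁻³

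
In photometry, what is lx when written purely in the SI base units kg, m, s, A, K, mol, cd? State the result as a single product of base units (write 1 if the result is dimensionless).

m⁻²·cd

lx = m⁻²·cd.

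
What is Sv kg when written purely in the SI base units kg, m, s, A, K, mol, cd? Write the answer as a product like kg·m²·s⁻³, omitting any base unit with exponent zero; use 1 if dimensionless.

kg·m²·s⁻²

Sv = m²·s⁻².
Combining: Sv·kg = (m²·s⁻²) · kg = kg·m²·s⁻².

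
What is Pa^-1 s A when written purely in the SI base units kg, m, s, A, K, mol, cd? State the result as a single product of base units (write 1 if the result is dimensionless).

kg⁻¹·m·s³·A

Pa = N/m² (pressure = force per area),
    = kg·m⁻¹·s⁻².
So Pa⁻¹ = kg⁻¹·m·s².
Combining: Pa⁻¹·s·A = (kg⁻¹·m·s²) · s · A = kg⁻¹·m·s³·A.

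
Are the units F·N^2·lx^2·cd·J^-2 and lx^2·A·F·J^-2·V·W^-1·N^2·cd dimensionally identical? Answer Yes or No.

Yes

Left side:
  F = C/V (capacitance = charge per voltage),
      = A·s/(kg·m²·s⁻³·A⁻¹) (substituting C and V),
      = kg⁻¹·m⁻²·s⁴·A².
  N = kg·m/s² = kg·m·s⁻² (force = mass × acceleration).
  So N² = kg²·m²·s⁻⁴.
  lx = lm/m² (illuminance = luminous flux per area),
      = m⁻²·cd.
  So lx² = m⁻⁴·cd².
  J = N·m (work = force × distance),
      = kg·m²·s⁻².
  So J⁻² = kg⁻²·m⁻⁴·s⁴.
  Combining: F·N²·lx²·cd·J⁻² = (kg⁻¹·m⁻²·s⁴·A²) · (kg²·m²·s⁻⁴) · (m⁻⁴·cd²) · cd · (kg⁻²·m⁻⁴·s⁴) = kg⁻¹·m⁻⁸·s⁴·A²·cd³.
Right side:
  lx = lm/m² (illuminance = luminous flux per area),
      = m⁻²·cd.
  So lx² = m⁻⁴·cd².
  F = C/V (capacitance = charge per voltage),
      = A·s/(kg·m²·s⁻³·A⁻¹) (substituting C and V),
      = kg⁻¹·m⁻²·s⁴·A².
  J = N·m (work = force × distance),
      = kg·m²·s⁻².
  So J⁻² = kg⁻²·m⁻⁴·s⁴.
  V = W/A (potential = power per current),
      = kg·m²·s⁻³·A⁻¹.
  W = J/s (power = energy per time),
      = kg·m²·s⁻³.
  So W⁻¹ = kg⁻¹·m⁻²·s³.
  N = kg·m/s² = kg·m·s⁻² (force = mass × acceleration).
  So N² = kg²·m²·s⁻⁴.
  Combining: lx²·A·F·J⁻²·V·W⁻¹·N²·cd = (m⁻⁴·cd²) · A · (kg⁻¹·m⁻²·s⁴·A²) · (kg⁻²·m⁻⁴·s⁴) · (kg·m²·s⁻³·A⁻¹) · (kg⁻¹·m⁻²·s³) · (kg²·m²·s⁻⁴) · cd = kg⁻¹·m⁻⁸·s⁴·A²·cd³.
Both reduce to kg⁻¹·m⁻⁸·s⁴·A²·cd³.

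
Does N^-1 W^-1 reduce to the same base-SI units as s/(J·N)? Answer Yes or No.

Left side:
  N = kg·m·s⁻².
  So N⁻¹ = kg⁻¹·m⁻¹·s².
  W = kg·m²·s⁻³.
  So W⁻¹ = kg⁻¹·m⁻²·s³.
  Combining: N⁻¹·W⁻¹ = (kg⁻¹·m⁻¹·s²) · (kg⁻¹·m⁻²·s³) = kg⁻²·m⁻³·s⁵.
Right side:
  J = N·m (work = force × distance),
      = kg·m²·s⁻².
  So J⁻¹ = kg⁻¹·m⁻²·s².
  N = kg·m/s² = kg·m·s⁻² (force = mass × acceleration).
  So N⁻¹ = kg⁻¹·m⁻¹·s².
  Combining: J⁻¹·s·N⁻¹ = (kg⁻¹·m⁻²·s²) · s · (kg⁻¹·m⁻¹·s²) = kg⁻²·m⁻³·s⁵.
Both reduce to kg⁻²·m⁻³·s⁵.

Yes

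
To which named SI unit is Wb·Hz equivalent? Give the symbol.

V

Wb = V·s (flux: a volt is a weber per second),
    = kg·m²·s⁻²·A⁻¹.
Hz = 1/s = s⁻¹ (frequency is cycles per second).
Combining: Wb·Hz = (kg·m²·s⁻²·A⁻¹) · s⁻¹ = kg·m²·s⁻³·A⁻¹.
kg·m²·s⁻³·A⁻¹ is the base-SI form of the volt.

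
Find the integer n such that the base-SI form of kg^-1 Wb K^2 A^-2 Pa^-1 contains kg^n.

Wb = V·s (flux: a volt is a weber per second),
    = kg·m²·s⁻²·A⁻¹.
Pa = N/m² (pressure = force per area),
    = kg·m⁻¹·s⁻².
So Pa⁻¹ = kg⁻¹·m·s².
Combining: kg⁻¹·Wb·K²·A⁻²·Pa⁻¹ = kg⁻¹ · (kg·m²·s⁻²·A⁻¹) · K² · A⁻² · (kg⁻¹·m·s²) = kg⁻¹·m³·A⁻³·K².
The exponent of kg is -1.

-1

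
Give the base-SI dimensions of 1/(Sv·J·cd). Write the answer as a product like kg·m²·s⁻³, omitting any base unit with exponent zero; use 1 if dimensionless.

Sv = J/kg (equivalent dose = energy per mass),
    = m²·s⁻².
So Sv⁻¹ = m⁻²·s².
J = N·m (work = force × distance),
    = kg·m²·s⁻².
So J⁻¹ = kg⁻¹·m⁻²·s².
Combining: Sv⁻¹·J⁻¹·cd⁻¹ = (m⁻²·s²) · (kg⁻¹·m⁻²·s²) · cd⁻¹ = kg⁻¹·m⁻⁴·s⁴·cd⁻¹.

kg⁻¹·m⁻⁴·s⁴·cd⁻¹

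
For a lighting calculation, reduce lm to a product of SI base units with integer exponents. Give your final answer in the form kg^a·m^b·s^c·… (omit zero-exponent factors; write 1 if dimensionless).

lm = cd·sr = cd (luminous flux; sr is dimensionless).

cd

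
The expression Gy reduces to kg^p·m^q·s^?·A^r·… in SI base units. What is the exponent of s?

Gy = m²·s⁻².
The exponent of s is -2.

-2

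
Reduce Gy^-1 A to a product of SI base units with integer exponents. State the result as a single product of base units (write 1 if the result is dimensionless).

m⁻²·s²·A

Gy = m²·s⁻².
So Gy⁻¹ = m⁻²·s².
Combining: Gy⁻¹·A = (m⁻²·s²) · A = m⁻²·s²·A.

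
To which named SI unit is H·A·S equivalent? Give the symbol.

C

H = kg·m²·s⁻²·A⁻².
S = kg⁻¹·m⁻²·s³·A².
Combining: H·A·S = (kg·m²·s⁻²·A⁻²) · A · (kg⁻¹·m⁻²·s³·A²) = s·A.
s·A is the base-SI form of the coulomb.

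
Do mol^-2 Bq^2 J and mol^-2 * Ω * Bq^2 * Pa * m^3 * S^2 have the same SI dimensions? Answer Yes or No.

No

Left side:
  Bq = 1/s = s⁻¹ (activity is decays per second).
  So Bq² = s⁻².
  J = N·m (work = force × distance),
      = kg·m²·s⁻².
  Combining: mol⁻²·Bq²·J = mol⁻² · s⁻² · (kg·m²·s⁻²) = kg·m²·s⁻⁴·mol⁻².
Right side:
  Ω = kg·m²·s⁻³·A⁻².
  Bq = s⁻¹.
  So Bq² = s⁻².
  Pa = kg·m⁻¹·s⁻².
  S = kg⁻¹·m⁻²·s³·A².
  So S² = kg⁻²·m⁻⁴·s⁶·A⁴.
  Combining: mol⁻²·Ω·Bq²·Pa·m³·S² = mol⁻² · (kg·m²·s⁻³·A⁻²) · s⁻² · (kg·m⁻¹·s⁻²) · m³ · (kg⁻²·m⁻⁴·s⁶·A⁴) = s⁻¹·A²·mol⁻².
Left is kg·m²·s⁻⁴·mol⁻²; right is s⁻¹·A²·mol⁻² — different.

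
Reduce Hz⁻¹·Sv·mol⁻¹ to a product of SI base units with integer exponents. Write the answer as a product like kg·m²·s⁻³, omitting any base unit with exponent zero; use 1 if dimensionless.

m²·s⁻¹·mol⁻¹

Hz = 1/s = s⁻¹ (frequency is cycles per second).
So Hz⁻¹ = s.
Sv = J/kg (equivalent dose = energy per mass),
    = m²·s⁻².
Combining: Hz⁻¹·Sv·mol⁻¹ = s · (m²·s⁻²) · mol⁻¹ = m²·s⁻¹·mol⁻¹.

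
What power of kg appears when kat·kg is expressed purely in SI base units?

kat = s⁻¹·mol.
Combining: kat·kg = (s⁻¹·mol) · kg = kg·s⁻¹·mol.
The exponent of kg is 1.

1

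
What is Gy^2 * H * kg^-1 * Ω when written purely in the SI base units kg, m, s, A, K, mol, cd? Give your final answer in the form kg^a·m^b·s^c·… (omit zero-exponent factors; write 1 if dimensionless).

kg·m⁸·s⁻⁹·A⁻⁴

Gy = J/kg (absorbed dose = energy per mass),
    = m²·s⁻².
So Gy² = m⁴·s⁻⁴.
H = Wb/A (inductance = flux per current),
    = kg·m²·s⁻²·A⁻².
Ω = V/A (resistance = voltage per current),
    = kg·m²·s⁻³·A⁻².
Combining: Gy²·H·kg⁻¹·Ω = (m⁴·s⁻⁴) · (kg·m²·s⁻²·A⁻²) · kg⁻¹ · (kg·m²·s⁻³·A⁻²) = kg·m⁸·s⁻⁹·A⁻⁴.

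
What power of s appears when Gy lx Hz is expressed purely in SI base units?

Gy = m²·s⁻².
lx = m⁻²·cd.
Hz = s⁻¹.
Combining: Gy·lx·Hz = (m²·s⁻²) · (m⁻²·cd) · s⁻¹ = s⁻³·cd.
The exponent of s is -3.

-3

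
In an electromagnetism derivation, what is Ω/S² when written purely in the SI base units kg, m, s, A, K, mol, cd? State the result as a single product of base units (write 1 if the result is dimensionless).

kg³·m⁶·s⁻⁹·A⁻⁶

Ω = kg·m²·s⁻³·A⁻².
S = kg⁻¹·m⁻²·s³·A².
So S⁻² = kg²·m⁴·s⁻⁶·A⁻⁴.
Combining: Ω·S⁻² = (kg·m²·s⁻³·A⁻²) · (kg²·m⁴·s⁻⁶·A⁻⁴) = kg³·m⁶·s⁻⁹·A⁻⁶.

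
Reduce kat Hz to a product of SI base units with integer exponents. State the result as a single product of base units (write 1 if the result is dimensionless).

s⁻²·mol

kat = mol/s = s⁻¹·mol (catalytic activity).
Hz = 1/s = s⁻¹ (frequency is cycles per second).
Combining: kat·Hz = (s⁻¹·mol) · s⁻¹ = s⁻²·mol.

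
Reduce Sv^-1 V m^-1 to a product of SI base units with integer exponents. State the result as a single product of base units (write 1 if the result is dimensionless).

Sv = J/kg (equivalent dose = energy per mass),
    = m²·s⁻².
So Sv⁻¹ = m⁻²·s².
V = W/A (potential = power per current),
    = kg·m²·s⁻³·A⁻¹.
Combining: Sv⁻¹·V·m⁻¹ = (m⁻²·s²) · (kg·m²·s⁻³·A⁻¹) · m⁻¹ = kg·m⁻¹·s⁻¹·A⁻¹.

kg·m⁻¹·s⁻¹·A⁻¹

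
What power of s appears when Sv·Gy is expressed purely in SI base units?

Sv = m²·s⁻².
Gy = m²·s⁻².
Combining: Sv·Gy = (m²·s⁻²) · (m²·s⁻²) = m⁴·s⁻⁴.
The exponent of s is -4.

-4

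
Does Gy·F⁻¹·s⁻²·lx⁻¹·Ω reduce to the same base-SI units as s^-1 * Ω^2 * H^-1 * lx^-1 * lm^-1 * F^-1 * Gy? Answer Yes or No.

Left side:
  Gy = J/kg (absorbed dose = energy per mass),
      = m²·s⁻².
  F = C/V (capacitance = charge per voltage),
      = A·s/(kg·m²·s⁻³·A⁻¹) (substituting C and V),
      = kg⁻¹·m⁻²·s⁴·A².
  So F⁻¹ = kg·m²·s⁻⁴·A⁻².
  lx = lm/m² (illuminance = luminous flux per area),
      = m⁻²·cd.
  So lx⁻¹ = m²·cd⁻¹.
  Ω = V/A (resistance = voltage per current),
      = kg·m²·s⁻³·A⁻².
  Combining: Gy·F⁻¹·s⁻²·lx⁻¹·Ω = (m²·s⁻²) · (kg·m²·s⁻⁴·A⁻²) · s⁻² · (m²·cd⁻¹) · (kg·m²·s⁻³·A⁻²) = kg²·m⁸·s⁻¹¹·A⁻⁴·cd⁻¹.
Right side:
  Ω = V/A (resistance = voltage per current),
      = kg·m²·s⁻³·A⁻².
  So Ω² = kg²·m⁴·s⁻⁶·A⁻⁴.
  H = Wb/A (inductance = flux per current),
      = kg·m²·s⁻²·A⁻².
  So H⁻¹ = kg⁻¹·m⁻²·s²·A².
  lx = lm/m² (illuminance = luminous flux per area),
      = m⁻²·cd.
  So lx⁻¹ = m²·cd⁻¹.
  lm = cd·sr = cd (luminous flux; sr is dimensionless).
  So lm⁻¹ = cd⁻¹.
  F = C/V (capacitance = charge per voltage),
      = A·s/(kg·m²·s⁻³·A⁻¹) (substituting C and V),
      = kg⁻¹·m⁻²·s⁴·A².
  So F⁻¹ = kg·m²·s⁻⁴·A⁻².
  Gy = J/kg (absorbed dose = energy per mass),
      = m²·s⁻².
  Combining: s⁻¹·Ω²·H⁻¹·lx⁻¹·lm⁻¹·F⁻¹·Gy = s⁻¹ · (kg²·m⁴·s⁻⁶·A⁻⁴) · (kg⁻¹·m⁻²·s²·A²) · (m²·cd⁻¹) · cd⁻¹ · (kg·m²·s⁻⁴·A⁻²) · (m²·s⁻²) = kg²·m⁸·s⁻¹¹·A⁻⁴·cd⁻².
Left is kg²·m⁸·s⁻¹¹·A⁻⁴·cd⁻¹; right is kg²·m⁸·s⁻¹¹·A⁻⁴·cd⁻² — different.

No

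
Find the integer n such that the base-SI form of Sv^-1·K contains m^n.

Sv = J/kg (equivalent dose = energy per mass),
    = m²·s⁻².
So Sv⁻¹ = m⁻²·s².
Combining: Sv⁻¹·K = (m⁻²·s²) · K = m⁻²·s²·K.
The exponent of m is -2.

-2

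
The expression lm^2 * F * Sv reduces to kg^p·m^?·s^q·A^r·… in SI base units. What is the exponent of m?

lm = cd·sr = cd (luminous flux; sr is dimensionless).
So lm² = cd².
F = C/V (capacitance = charge per voltage),
    = A·s/(kg·m²·s⁻³·A⁻¹) (substituting C and V),
    = kg⁻¹·m⁻²·s⁴·A².
Sv = J/kg (equivalent dose = energy per mass),
    = m²·s⁻².
Combining: lm²·F·Sv = cd² · (kg⁻¹·m⁻²·s⁴·A²) · (m²·s⁻²) = kg⁻¹·s²·A²·cd².
The exponent of m is 0.

0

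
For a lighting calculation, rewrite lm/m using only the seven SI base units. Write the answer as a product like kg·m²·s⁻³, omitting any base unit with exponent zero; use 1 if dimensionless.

lm = cd·sr = cd (luminous flux; sr is dimensionless).
Combining: lm·m⁻¹ = cd · m⁻¹ = m⁻¹·cd.

m⁻¹·cd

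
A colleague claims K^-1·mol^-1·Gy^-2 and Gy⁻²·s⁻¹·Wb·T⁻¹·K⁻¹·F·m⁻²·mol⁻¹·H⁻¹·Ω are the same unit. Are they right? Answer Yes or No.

No

Left side:
  Gy = J/kg (absorbed dose = energy per mass),
      = m²·s⁻².
  So Gy⁻² = m⁻⁴·s⁴.
  Combining: K⁻¹·mol⁻¹·Gy⁻² = K⁻¹ · mol⁻¹ · (m⁻⁴·s⁴) = m⁻⁴·s⁴·K⁻¹·mol⁻¹.
Right side:
  Gy = J/kg (absorbed dose = energy per mass),
      = m²·s⁻².
  So Gy⁻² = m⁻⁴·s⁴.
  Wb = V·s (flux: a volt is a weber per second),
      = kg·m²·s⁻²·A⁻¹.
  T = Wb/m² (flux density = flux per area),
      = kg·s⁻²·A⁻¹.
  So T⁻¹ = kg⁻¹·s²·A.
  F = C/V (capacitance = charge per voltage),
      = A·s/(kg·m²·s⁻³·A⁻¹) (substituting C and V),
      = kg⁻¹·m⁻²·s⁴·A².
  H = Wb/A (inductance = flux per current),
      = kg·m²·s⁻²·A⁻².
  So H⁻¹ = kg⁻¹·m⁻²·s²·A².
  Ω = V/A (resistance = voltage per current),
      = kg·m²·s⁻³·A⁻².
  Combining: Gy⁻²·s⁻¹·Wb·T⁻¹·K⁻¹·F·m⁻²·mol⁻¹·H⁻¹·Ω = (m⁻⁴·s⁴) · s⁻¹ · (kg·m²·s⁻²·A⁻¹) · (kg⁻¹·s²·A) · K⁻¹ · (kg⁻¹·m⁻²·s⁴·A²) · m⁻² · mol⁻¹ · (kg⁻¹·m⁻²·s²·A²) · (kg·m²·s⁻³·A⁻²) = kg⁻¹·m⁻⁶·s⁶·A²·K⁻¹·mol⁻¹.
Left is m⁻⁴·s⁴·K⁻¹·mol⁻¹; right is kg⁻¹·m⁻⁶·s⁶·A²·K⁻¹·mol⁻¹ — different.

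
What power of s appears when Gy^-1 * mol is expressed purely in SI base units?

2

Gy = J/kg (absorbed dose = energy per mass),
    = m²·s⁻².
So Gy⁻¹ = m⁻²·s².
Combining: Gy⁻¹·mol = (m⁻²·s²) · mol = m⁻²·s²·mol.
The exponent of s is 2.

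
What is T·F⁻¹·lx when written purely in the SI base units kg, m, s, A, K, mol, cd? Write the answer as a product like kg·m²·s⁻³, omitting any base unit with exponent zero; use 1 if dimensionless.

kg²·s⁻⁶·A⁻³·cd

T = kg·s⁻²·A⁻¹.
F = kg⁻¹·m⁻²·s⁴·A².
So F⁻¹ = kg·m²·s⁻⁴·A⁻².
lx = m⁻²·cd.
Combining: T·F⁻¹·lx = (kg·s⁻²·A⁻¹) · (kg·m²·s⁻⁴·A⁻²) · (m⁻²·cd) = kg²·s⁻⁶·A⁻³·cd.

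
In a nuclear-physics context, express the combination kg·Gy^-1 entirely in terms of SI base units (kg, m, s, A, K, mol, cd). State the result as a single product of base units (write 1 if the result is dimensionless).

Gy = m²·s⁻².
So Gy⁻¹ = m⁻²·s².
Combining: kg·Gy⁻¹ = kg · (m⁻²·s²) = kg·m⁻²·s².

kg·m⁻²·s²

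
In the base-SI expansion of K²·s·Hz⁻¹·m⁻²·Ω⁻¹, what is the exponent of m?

Hz = s⁻¹.
So Hz⁻¹ = s.
Ω = kg·m²·s⁻³·A⁻².
So Ω⁻¹ = kg⁻¹·m⁻²·s³·A².
Combining: K²·s·Hz⁻¹·m⁻²·Ω⁻¹ = K² · s · s · m⁻² · (kg⁻¹·m⁻²·s³·A²) = kg⁻¹·m⁻⁴·s⁵·A²·K².
The exponent of m is -4.

-4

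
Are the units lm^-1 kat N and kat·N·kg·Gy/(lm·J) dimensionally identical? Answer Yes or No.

Yes

Left side:
  lm = cd·sr = cd (luminous flux; sr is dimensionless).
  So lm⁻¹ = cd⁻¹.
  kat = mol/s = s⁻¹·mol (catalytic activity).
  N = kg·m/s² = kg·m·s⁻² (force = mass × acceleration).
  Combining: lm⁻¹·kat·N = cd⁻¹ · (s⁻¹·mol) · (kg·m·s⁻²) = kg·m·s⁻³·mol·cd⁻¹.
Right side:
  lm = cd·sr = cd (luminous flux; sr is dimensionless).
  So lm⁻¹ = cd⁻¹.
  kat = mol/s = s⁻¹·mol (catalytic activity).
  N = kg·m/s² = kg·m·s⁻² (force = mass × acceleration).
  Gy = J/kg (absorbed dose = energy per mass),
      = m²·s⁻².
  J = N·m (work = force × distance),
      = kg·m²·s⁻².
  So J⁻¹ = kg⁻¹·m⁻²·s².
  Combining: lm⁻¹·kat·N·kg·Gy·J⁻¹ = cd⁻¹ · (s⁻¹·mol) · (kg·m·s⁻²) · kg · (m²·s⁻²) · (kg⁻¹·m⁻²·s²) = kg·m·s⁻³·mol·cd⁻¹.
Both reduce to kg·m·s⁻³·mol·cd⁻¹.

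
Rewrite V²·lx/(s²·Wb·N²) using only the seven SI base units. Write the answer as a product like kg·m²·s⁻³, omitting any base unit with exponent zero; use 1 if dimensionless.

kg⁻¹·m⁻²·s⁻²·A⁻¹·cd

Wb = V·s (flux: a volt is a weber per second),
    = kg·m²·s⁻²·A⁻¹.
So Wb⁻¹ = kg⁻¹·m⁻²·s²·A.
V = W/A (potential = power per current),
    = kg·m²·s⁻³·A⁻¹.
So V² = kg²·m⁴·s⁻⁶·A⁻².
lx = lm/m² (illuminance = luminous flux per area),
    = m⁻²·cd.
N = kg·m/s² = kg·m·s⁻² (force = mass × acceleration).
So N⁻² = kg⁻²·m⁻²·s⁴.
Combining: s⁻²·Wb⁻¹·V²·lx·N⁻² = s⁻² · (kg⁻¹·m⁻²·s²·A) · (kg²·m⁴·s⁻⁶·A⁻²) · (m⁻²·cd) · (kg⁻²·m⁻²·s⁴) = kg⁻¹·m⁻²·s⁻²·A⁻¹·cd.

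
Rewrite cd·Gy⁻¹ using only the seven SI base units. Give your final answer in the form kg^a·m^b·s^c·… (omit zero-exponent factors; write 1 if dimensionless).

m⁻²·s²·cd

Gy = m²·s⁻².
So Gy⁻¹ = m⁻²·s².
Combining: cd·Gy⁻¹ = cd · (m⁻²·s²) = m⁻²·s²·cd.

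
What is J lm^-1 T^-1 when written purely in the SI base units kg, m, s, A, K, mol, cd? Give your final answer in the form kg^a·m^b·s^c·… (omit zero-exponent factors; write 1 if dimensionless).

J = kg·m²·s⁻².
lm = cd.
So lm⁻¹ = cd⁻¹.
T = kg·s⁻²·A⁻¹.
So T⁻¹ = kg⁻¹·s²·A.
Combining: J·lm⁻¹·T⁻¹ = (kg·m²·s⁻²) · cd⁻¹ · (kg⁻¹·s²·A) = m²·A·cd⁻¹.

m²·A·cd⁻¹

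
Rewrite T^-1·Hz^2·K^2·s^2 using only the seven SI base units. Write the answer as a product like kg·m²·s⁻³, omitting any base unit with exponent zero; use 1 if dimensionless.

T = Wb/m² (flux density = flux per area),
    = kg·s⁻²·A⁻¹.
So T⁻¹ = kg⁻¹·s²·A.
Hz = 1/s = s⁻¹ (frequency is cycles per second).
So Hz² = s⁻².
Combining: T⁻¹·Hz²·K²·s² = (kg⁻¹·s²·A) · s⁻² · K² · s² = kg⁻¹·s²·A·K².

kg⁻¹·s²·A·K²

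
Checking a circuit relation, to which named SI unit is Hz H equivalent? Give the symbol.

Ω

Hz = s⁻¹.
H = kg·m²·s⁻²·A⁻².
Combining: Hz·H = s⁻¹ · (kg·m²·s⁻²·A⁻²) = kg·m²·s⁻³·A⁻².
kg·m²·s⁻³·A⁻² is the base-SI form of the ohm.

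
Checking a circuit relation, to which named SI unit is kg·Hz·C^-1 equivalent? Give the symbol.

T

Hz = s⁻¹.
C = s·A.
So C⁻¹ = s⁻¹·A⁻¹.
Combining: kg·Hz·C⁻¹ = kg · s⁻¹ · (s⁻¹·A⁻¹) = kg·s⁻²·A⁻¹.
kg·s⁻²·A⁻¹ is the base-SI form of the tesla.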